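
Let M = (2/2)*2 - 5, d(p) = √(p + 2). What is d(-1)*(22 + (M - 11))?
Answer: 8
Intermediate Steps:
d(p) = √(2 + p)
M = -3 (M = (2*(½))*2 - 5 = 1*2 - 5 = 2 - 5 = -3)
d(-1)*(22 + (M - 11)) = √(2 - 1)*(22 + (-3 - 11)) = √1*(22 - 14) = 1*8 = 8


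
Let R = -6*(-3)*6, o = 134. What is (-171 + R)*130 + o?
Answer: -8056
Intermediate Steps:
R = 108 (R = 18*6 = 108)
(-171 + R)*130 + o = (-171 + 108)*130 + 134 = -63*130 + 134 = -8190 + 134 = -8056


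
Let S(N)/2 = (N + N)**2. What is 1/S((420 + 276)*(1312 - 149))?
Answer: 1/5241648517632 ≈ 1.9078e-13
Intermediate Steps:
S(N) = 8*N**2 (S(N) = 2*(N + N)**2 = 2*(2*N)**2 = 2*(4*N**2) = 8*N**2)
1/S((420 + 276)*(1312 - 149)) = 1/(8*((420 + 276)*(1312 - 149))**2) = 1/(8*(696*1163)**2) = 1/(8*809448**2) = 1/(8*655206064704) = 1/5241648517632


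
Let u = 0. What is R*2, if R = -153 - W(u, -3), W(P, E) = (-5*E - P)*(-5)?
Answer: -156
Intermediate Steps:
W(P, E) = 5*P + 25*E (W(P, E) = (-P - 5*E)*(-5) = 5*P + 25*E)
R = -78 (R = -153 - (5*0 + 25*(-3)) = -153 - (0 - 75) = -153 - 1*(-75) = -153 + 75 = -78)
R*2 = -78*2 = -156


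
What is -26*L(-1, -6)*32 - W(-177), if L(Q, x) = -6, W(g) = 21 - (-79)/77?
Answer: 382688/77 ≈ 4970.0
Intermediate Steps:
W(g) = 1696/77 (W(g) = 21 - (-79)/77 = 21 - 1*(-79/77) = 21 + 79/77 = 1696/77)
-26*L(-1, -6)*32 - W(-177) = -26*(-6)*32 - 1*1696/77 = 156*32 - 1696/77 = 4992 - 1696/77 = 382688/77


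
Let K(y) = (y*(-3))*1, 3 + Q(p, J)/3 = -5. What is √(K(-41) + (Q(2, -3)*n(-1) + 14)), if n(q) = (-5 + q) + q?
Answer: √305 ≈ 17.464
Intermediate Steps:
Q(p, J) = -24 (Q(p, J) = -9 + 3*(-5) = -9 - 15 = -24)
n(q) = -5 + 2*q
K(y) = -3*y (K(y) = -3*y*1 = -3*y)
√(K(-41) + (Q(2, -3)*n(-1) + 14)) = √(-3*(-41) + (-24*(-5 + 2*(-1)) + 14)) = √(123 + (-24*(-5 - 2) + 14)) = √(123 + (-24*(-7) + 14)) = √(123 + (168 + 14)) = √(123 + 182) = √305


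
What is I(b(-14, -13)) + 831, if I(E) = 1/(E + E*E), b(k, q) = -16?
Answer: 199441/240 ≈ 831.00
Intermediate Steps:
I(E) = 1/(E + E²)
I(b(-14, -13)) + 831 = 1/((-16)*(1 - 16)) + 831 = -1/16/(-15) + 831 = -1/16*(-1/15) + 831 = 1/240 + 831 = 199441/240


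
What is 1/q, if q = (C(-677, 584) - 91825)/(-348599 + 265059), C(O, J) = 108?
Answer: 83540/91717 ≈ 0.91084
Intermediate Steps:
q = 91717/83540 (q = (108 - 91825)/(-348599 + 265059) = -91717/(-83540) = -91717*(-1/83540) = 91717/83540 ≈ 1.0979)
1/q = 1/(91717/83540) = 83540/91717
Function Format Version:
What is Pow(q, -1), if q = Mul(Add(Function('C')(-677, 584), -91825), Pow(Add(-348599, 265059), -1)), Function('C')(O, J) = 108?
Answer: Rational(83540, 91717) ≈ 0.91084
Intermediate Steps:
q = Rational(91717, 83540) (q = Mul(Add(108, -91825), Pow(Add(-348599, 265059), -1)) = Mul(-91717, Pow(-83540, -1)) = Mul(-91717, Rational(-1, 83540)) = Rational(91717, 83540) ≈ 1.0979)
Pow(q, -1) = Pow(Rational(91717, 83540), -1) = Rational(83540, 91717)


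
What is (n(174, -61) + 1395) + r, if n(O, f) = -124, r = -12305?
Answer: -11034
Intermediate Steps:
(n(174, -61) + 1395) + r = (-124 + 1395) - 12305 = 1271 - 12305 = -11034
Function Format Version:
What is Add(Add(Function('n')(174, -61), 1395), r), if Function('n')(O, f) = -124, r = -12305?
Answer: -11034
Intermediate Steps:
Add(Add(Function('n')(174, -61), 1395), r) = Add(Add(-124, 1395), -12305) = Add(1271, -12305) = -11034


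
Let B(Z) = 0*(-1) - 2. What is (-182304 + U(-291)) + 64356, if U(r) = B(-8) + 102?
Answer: -117848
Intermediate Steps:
B(Z) = -2 (B(Z) = 0 - 2 = -2)
U(r) = 100 (U(r) = -2 + 102 = 100)
(-182304 + U(-291)) + 64356 = (-182304 + 100) + 64356 = -182204 + 64356 = -117848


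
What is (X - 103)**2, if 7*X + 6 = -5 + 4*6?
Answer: 501264/49 ≈ 10230.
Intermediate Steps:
X = 13/7 (X = -6/7 + (-5 + 4*6)/7 = -6/7 + (-5 + 24)/7 = -6/7 + (1/7)*19 = -6/7 + 19/7 = 13/7 ≈ 1.8571)
(X - 103)**2 = (13/7 - 103)**2 = (-708/7)**2 = 501264/49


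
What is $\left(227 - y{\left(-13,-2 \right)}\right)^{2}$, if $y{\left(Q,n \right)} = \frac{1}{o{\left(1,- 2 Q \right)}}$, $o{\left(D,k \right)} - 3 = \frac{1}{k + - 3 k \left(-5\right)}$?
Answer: $\frac{80149573449}{1560001} \approx 51378.0$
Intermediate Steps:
$o{\left(D,k \right)} = 3 + \frac{1}{16 k}$ ($o{\left(D,k \right)} = 3 + \frac{1}{k + - 3 k \left(-5\right)} = 3 + \frac{1}{k + 15 k} = 3 + \frac{1}{16 k}$)
$y{\left(Q,n \right)} = \frac{1}{3 - \frac{1}{32 Q}}$ ($y{\left(Q,n \right)} = \frac{1}{3 + \frac{1}{16 \left(- 2 Q\right)}} = \frac{1}{3 + \frac{\left(- \frac{1}{2}\right) \frac{1}{Q}}{16}} = \frac{1}{3 - \frac{1}{32 Q}}$)
$\left(227 - y{\left(-13,-2 \right)}\right)^{2} = \left(227 - 32 \left(-13\right) \frac{1}{-1 + 96 \left(-13\right)}\right)^{2} = \left(227 - 32 \left(-13\right) \frac{1}{-1 - 1248}\right)^{2} = \left(227 - 32 \left(-13\right) \frac{1}{-1249}\right)^{2} = \left(227 - 32 \left(-13\right) \left(- \frac{1}{1249}\right)\right)^{2} = \left(227 - \frac{416}{1249}\right)^{2} = \left(\frac{283107}{1249}\right)^{2} = \frac{80149573449}{1560001}$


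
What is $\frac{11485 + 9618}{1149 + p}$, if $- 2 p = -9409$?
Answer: $\frac{42206}{11707} \approx 3.6052$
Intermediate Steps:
$p = \frac{9409}{2}$ ($p = \left(- \frac{1}{2}\right) \left(-9409\right) = \frac{9409}{2} \approx 4704.5$)
$\frac{11485 + 9618}{1149 + p} = \frac{11485 + 9618}{1149 + \frac{9409}{2}} = \frac{21103}{\frac{11707}{2}} = 21103 \cdot \frac{2}{11707} = \frac{42206}{11707}$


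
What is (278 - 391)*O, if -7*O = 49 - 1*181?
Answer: -14916/7 ≈ -2130.9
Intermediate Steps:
O = 132/7 (O = -(49 - 1*181)/7 = -(49 - 181)/7 = -1/7*(-132) = 132/7 ≈ 18.857)
(278 - 391)*O = (278 - 391)*(132/7) = -113*132/7 = -14916/7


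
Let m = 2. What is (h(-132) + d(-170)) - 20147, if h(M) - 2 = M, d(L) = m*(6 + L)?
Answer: -20605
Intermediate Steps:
d(L) = 12 + 2*L (d(L) = 2*(6 + L) = 12 + 2*L)
h(M) = 2 + M
(h(-132) + d(-170)) - 20147 = ((2 - 132) + (12 + 2*(-170))) - 20147 = (-130 + (12 - 340)) - 20147 = (-130 - 328) - 20147 = -458 - 20147 = -20605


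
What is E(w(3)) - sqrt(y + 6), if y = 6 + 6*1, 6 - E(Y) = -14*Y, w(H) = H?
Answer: 48 - 3*sqrt(2) ≈ 43.757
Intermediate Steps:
E(Y) = 6 + 14*Y (E(Y) = 6 - (-14)*Y = 6 + 14*Y)
y = 12 (y = 6 + 6 = 12)
E(w(3)) - sqrt(y + 6) = (6 + 14*3) - sqrt(12 + 6) = (6 + 42) - sqrt(18) = 48 - 3*sqrt(2)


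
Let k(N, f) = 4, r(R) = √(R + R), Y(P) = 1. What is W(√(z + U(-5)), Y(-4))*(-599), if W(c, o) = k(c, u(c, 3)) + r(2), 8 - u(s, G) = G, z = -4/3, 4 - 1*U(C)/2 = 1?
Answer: -3594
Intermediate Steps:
U(C) = 6 (U(C) = 8 - 2*1 = 8 - 2 = 6)
z = -4/3 (z = -4*⅓ = -4/3 ≈ -1.3333)
u(s, G) = 8 - G
r(R) = √2*√R (r(R) = √(2*R) = √2*√R)
W(c, o) = 6 (W(c, o) = 4 + √2*√2 = 4 + 2 = 6)
W(√(z + U(-5)), Y(-4))*(-599) = 6*(-599) = -3594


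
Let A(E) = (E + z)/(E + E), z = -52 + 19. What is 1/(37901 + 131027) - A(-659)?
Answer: -58448429/111323552 ≈ -0.52503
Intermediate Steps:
z = -33
A(E) = (-33 + E)/(2*E) (A(E) = (E - 33)/(E + E) = (-33 + E)/((2*E)) = (-33 + E)*(1/(2*E)) = (-33 + E)/(2*E))
1/(37901 + 131027) - A(-659) = 1/(37901 + 131027) - (-33 - 659)/(2*(-659)) = 1/168928 - (-1)*(-692)/(2*659) = 1/168928 - 1*346/659 = 1/168928 - 346/659 = -58448429/111323552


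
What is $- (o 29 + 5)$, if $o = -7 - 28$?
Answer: $1010$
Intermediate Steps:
$o = -35$ ($o = -7 - 28 = -35$)
$- (o 29 + 5) = - (\left(-35\right) 29 + 5) = - (-1015 + 5) = \left(-1\right) \left(-1010\right) = 1010$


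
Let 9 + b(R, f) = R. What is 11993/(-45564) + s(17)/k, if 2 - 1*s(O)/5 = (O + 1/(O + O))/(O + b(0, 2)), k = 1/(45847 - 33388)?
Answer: -24836897599/3098352 ≈ -8016.2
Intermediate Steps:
k = 1/12459 ≈ 8.0263e-5
b(R, f) = -9 + R
s(O) = 10 - 5*(O + 1/(2*O))/(-9 + O) (s(O) = 10 - 5*(O + 1/(O + O))/(O + (-9 + 0)) = 10 - 5*(O + 1/(2*O))/(O - 9) = 10 - 5*(O + 1/(2*O))/(-9 + O))
11993/(-45564) + s(17)/k = 11993/(-45564) + ((5/2)*(-1 - 36*17 + 2*17²)/(17*(-9 + 17)))/(1/12459) = 11993*(-1/45564) + ((5/2)*(1/17)*(-1 - 612 + 2*289)/8)*12459 = -11993/45564 + ((5/2)*(1/17)*(⅛)*(-1 - 612 + 578))*12459 = -11993/45564 + ((5/2)*(1/17)*(⅛)*(-35))*12459 = -11993/45564 - 175/272*12459 = -11993/45564 - 2180325/272 = -24836897599/3098352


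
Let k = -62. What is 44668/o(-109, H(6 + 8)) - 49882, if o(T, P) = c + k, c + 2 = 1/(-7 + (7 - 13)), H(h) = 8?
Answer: -42132390/833 ≈ -50579.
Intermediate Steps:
c = -27/13 (c = -2 + 1/(-7 + (7 - 13)) = -2 + 1/(-7 - 6) = -2 + 1/(-13) = -2 - 1/13 = -27/13 ≈ -2.0769)
o(T, P) = -833/13 (o(T, P) = -27/13 - 62 = -833/13)
44668/o(-109, H(6 + 8)) - 49882 = 44668/(-833/13) - 49882 = 44668*(-13/833) - 49882 = -580684/833 - 49882 = -42132390/833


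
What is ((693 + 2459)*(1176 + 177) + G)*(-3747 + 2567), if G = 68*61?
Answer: -5037188720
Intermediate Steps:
G = 4148
((693 + 2459)*(1176 + 177) + G)*(-3747 + 2567) = ((693 + 2459)*(1176 + 177) + 4148)*(-3747 + 2567) = (3152*1353 + 4148)*(-1180) = (4264656 + 4148)*(-1180) = 4268804*(-1180) = -5037188720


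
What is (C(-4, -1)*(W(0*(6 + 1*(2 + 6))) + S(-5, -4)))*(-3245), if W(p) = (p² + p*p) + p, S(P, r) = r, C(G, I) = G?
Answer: -51920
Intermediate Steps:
W(p) = p + 2*p² (W(p) = (p² + p²) + p = 2*p² + p = p + 2*p²)
(C(-4, -1)*(W(0*(6 + 1*(2 + 6))) + S(-5, -4)))*(-3245) = -4*((0*(6 + 1*(2 + 6)))*(1 + 2*(0*(6 + 1*(2 + 6)))) - 4)*(-3245) = -4*((0*(6 + 1*8))*(1 + 2*(0*(6 + 1*8))) - 4)*(-3245) = -4*((0*(6 + 8))*(1 + 2*(0*(6 + 8))) - 4)*(-3245) = -4*((0*14)*(1 + 2*(0*14)) - 4)*(-3245) = -4*(0*(1 + 2*0) - 4)*(-3245) = -4*(0*(1 + 0) - 4)*(-3245) = -4*(0*1 - 4)*(-3245) = -4*(0 - 4)*(-3245) = -4*(-4)*(-3245) = 16*(-3245) = -51920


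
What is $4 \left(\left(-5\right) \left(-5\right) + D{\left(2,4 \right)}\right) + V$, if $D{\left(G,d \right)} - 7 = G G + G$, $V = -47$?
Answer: $105$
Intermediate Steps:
$D{\left(G,d \right)} = 7 + G + G^{2}$ ($D{\left(G,d \right)} = 7 + \left(G G + G\right) = 7 + \left(G^{2} + G\right) = 7 + \left(G + G^{2}\right) = 7 + G + G^{2}$)
$4 \left(\left(-5\right) \left(-5\right) + D{\left(2,4 \right)}\right) + V = 4 \left(\left(-5\right) \left(-5\right) + \left(7 + 2 + 2^{2}\right)\right) - 47 = 4 \left(25 + \left(7 + 2 + 4\right)\right) - 47 = 4 \left(25 + 13\right) - 47 = 4 \cdot 38 - 47 = 152 - 47 = 105$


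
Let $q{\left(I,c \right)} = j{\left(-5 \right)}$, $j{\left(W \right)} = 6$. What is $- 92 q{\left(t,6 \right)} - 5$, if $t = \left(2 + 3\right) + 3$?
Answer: $-557$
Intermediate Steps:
$t = 8$ ($t = 5 + 3 = 8$)
$q{\left(I,c \right)} = 6$
$- 92 q{\left(t,6 \right)} - 5 = \left(-92\right) 6 - 5 = -552 - 5 = -557$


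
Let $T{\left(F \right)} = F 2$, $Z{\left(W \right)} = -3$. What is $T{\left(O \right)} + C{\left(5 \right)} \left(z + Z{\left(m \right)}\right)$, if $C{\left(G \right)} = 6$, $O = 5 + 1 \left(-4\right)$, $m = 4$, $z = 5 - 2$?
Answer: $2$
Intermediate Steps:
$z = 3$ ($z = 5 - 2 = 3$)
$O = 1$ ($O = 5 - 4 = 1$)
$T{\left(F \right)} = 2 F$
$T{\left(O \right)} + C{\left(5 \right)} \left(z + Z{\left(m \right)}\right) = 2 \cdot 1 + 6 \left(3 - 3\right) = 2 + 6 \cdot 0 = 2 + 0 = 2$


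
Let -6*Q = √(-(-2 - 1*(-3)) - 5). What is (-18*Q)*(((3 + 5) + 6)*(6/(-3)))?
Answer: -84*I*√6 ≈ -205.76*I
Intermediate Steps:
Q = -I*√6/6 (Q = -√(-(-2 - 1*(-3)) - 5)/6 = -√(-(-2 + 3) - 5)/6 = -√(-1*1 - 5)/6 = -√(-1 - 5)/6 = -I*√6/6 ≈ -0.40825*I)
(-18*Q)*(((3 + 5) + 6)*(6/(-3))) = (-(-3)*I*√6)*(((3 + 5) + 6)*(6/(-3))) = (3*I*√6)*((8 + 6)*(6*(-⅓))) = (3*I*√6)*(14*(-2)) = (3*I*√6)*(-28) = -84*I*√6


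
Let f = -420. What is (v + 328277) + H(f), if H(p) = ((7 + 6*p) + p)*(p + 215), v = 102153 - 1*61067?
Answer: 970628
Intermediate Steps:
v = 41086 (v = 102153 - 61067 = 41086)
H(p) = (7 + 7*p)*(215 + p)
(v + 328277) + H(f) = (41086 + 328277) + (1505 + 7*(-420)² + 1512*(-420)) = 369363 + (1505 + 7*176400 - 635040) = 369363 + (1505 + 1234800 - 635040) = 369363 + 601265 = 970628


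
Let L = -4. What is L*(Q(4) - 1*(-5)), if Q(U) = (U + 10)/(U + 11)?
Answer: -356/15 ≈ -23.733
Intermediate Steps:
Q(U) = (10 + U)/(11 + U)
L*(Q(4) - 1*(-5)) = -4*((10 + 4)/(11 + 4) - 1*(-5)) = -4*(14/15 + 5) = -4*89/15 = -356/15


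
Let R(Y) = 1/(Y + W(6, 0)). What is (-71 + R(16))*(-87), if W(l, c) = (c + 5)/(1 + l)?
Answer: 240700/39 ≈ 6171.8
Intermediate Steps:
W(l, c) = (5 + c)/(1 + l)
R(Y) = 1/(5/7 + Y) (R(Y) = 1/(Y + (5 + 0)/(1 + 6)) = 1/(Y + 5/7) = 1/(5/7 + Y))
(-71 + R(16))*(-87) = (-71 + 7/(5 + 7*16))*(-87) = (-71 + 7/(5 + 112))*(-87) = (-71 + 7/117)*(-87) = -8300/117*(-87) = 240700/39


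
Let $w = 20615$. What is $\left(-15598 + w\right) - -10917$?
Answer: $15934$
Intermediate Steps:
$\left(-15598 + w\right) - -10917 = \left(-15598 + 20615\right) - -10917 = 5017 + 10917 = 15934$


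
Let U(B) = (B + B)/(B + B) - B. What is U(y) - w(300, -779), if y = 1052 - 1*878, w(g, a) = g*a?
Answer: 233527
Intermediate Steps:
w(g, a) = a*g
y = 174 (y = 1052 - 878 = 174)
U(B) = 1 - B (U(B) = (2*B)/((2*B)) - B = (2*B)*(1/(2*B)) - B = 1 - B)
U(y) - w(300, -779) = (1 - 1*174) - (-779)*300 = (1 - 174) - 1*(-233700) = -173 + 233700 = 233527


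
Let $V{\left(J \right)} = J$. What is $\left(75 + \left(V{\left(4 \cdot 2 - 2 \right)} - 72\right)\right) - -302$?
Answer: $311$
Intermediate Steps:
$\left(75 + \left(V{\left(4 \cdot 2 - 2 \right)} - 72\right)\right) - -302 = \left(75 + \left(\left(4 \cdot 2 - 2\right) - 72\right)\right) - -302 = \left(75 + \left(\left(8 - 2\right) - 72\right)\right) + 302 = \left(75 + \left(6 - 72\right)\right) + 302 = \left(75 - 66\right) + 302 = 9 + 302 = 311$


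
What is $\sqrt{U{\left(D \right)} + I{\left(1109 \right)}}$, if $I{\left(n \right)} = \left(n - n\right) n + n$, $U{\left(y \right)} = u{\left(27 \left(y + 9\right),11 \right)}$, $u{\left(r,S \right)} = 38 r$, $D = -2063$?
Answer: $i \sqrt{2106295} \approx 1451.3 i$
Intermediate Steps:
$U{\left(y \right)} = 9234 + 1026 y$ ($U{\left(y \right)} = 38 \cdot 27 \left(y + 9\right) = 38 \cdot 27 \left(9 + y\right) = 38 \left(243 + 27 y\right) = 9234 + 1026 y$)
$I{\left(n \right)} = n$ ($I{\left(n \right)} = 0 n + n = 0 + n = n$)
$\sqrt{U{\left(D \right)} + I{\left(1109 \right)}} = \sqrt{\left(9234 + 1026 \left(-2063\right)\right) + 1109} = \sqrt{\left(9234 - 2116638\right) + 1109} = \sqrt{-2107404 + 1109} = \sqrt{-2106295} = i \sqrt{2106295}$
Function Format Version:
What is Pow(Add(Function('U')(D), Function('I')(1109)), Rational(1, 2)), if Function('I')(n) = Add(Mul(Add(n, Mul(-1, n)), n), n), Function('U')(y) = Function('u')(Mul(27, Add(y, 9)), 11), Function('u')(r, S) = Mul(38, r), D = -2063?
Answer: Mul(I, Pow(2106295, Rational(1, 2))) ≈ Mul(1451.3, I)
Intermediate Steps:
Function('U')(y) = Add(9234, Mul(1026, y)) (Function('U')(y) = Mul(38, Mul(27, Add(y, 9))) = Mul(38, Mul(27, Add(9, y))) = Mul(38, Add(243, Mul(27, y))) = Add(9234, Mul(1026, y)))
Function('I')(n) = n (Function('I')(n) = Add(Mul(0, n), n) = Add(0, n) = n)
Pow(Add(Function('U')(D), Function('I')(1109)), Rational(1, 2)) = Pow(Add(Add(9234, Mul(1026, -2063)), 1109), Rational(1, 2)) = Pow(Add(Add(9234, -2116638), 1109), Rational(1, 2)) = Pow(Add(-2107404, 1109), Rational(1, 2)) = Pow(-2106295, Rational(1, 2)) = Mul(I, Pow(2106295, Rational(1, 2)))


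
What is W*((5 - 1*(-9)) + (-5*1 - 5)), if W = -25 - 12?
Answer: -148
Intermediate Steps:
W = -37
W*((5 - 1*(-9)) + (-5*1 - 5)) = -37*((5 - 1*(-9)) + (-5*1 - 5)) = -37*((5 + 9) + (-5 - 5)) = -37*(14 - 10) = -37*4 = -148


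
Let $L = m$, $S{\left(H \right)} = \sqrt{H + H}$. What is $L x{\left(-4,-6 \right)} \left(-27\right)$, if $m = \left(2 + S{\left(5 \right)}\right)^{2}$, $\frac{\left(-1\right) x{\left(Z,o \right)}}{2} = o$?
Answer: $-4536 - 1296 \sqrt{10} \approx -8634.3$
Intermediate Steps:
$S{\left(H \right)} = \sqrt{2} \sqrt{H}$ ($S{\left(H \right)} = \sqrt{2 H} = \sqrt{2} \sqrt{H}$)
$x{\left(Z,o \right)} = - 2 o$
$m = \left(2 + \sqrt{10}\right)^{2}$ ($m = \left(2 + \sqrt{2} \sqrt{5}\right)^{2} = \left(2 + \sqrt{10}\right)^{2} \approx 26.649$)
$L = \left(2 + \sqrt{10}\right)^{2} \approx 26.649$
$L x{\left(-4,-6 \right)} \left(-27\right) = \left(2 + \sqrt{10}\right)^{2} \left(\left(-2\right) \left(-6\right)\right) \left(-27\right) = \left(2 + \sqrt{10}\right)^{2} \cdot 12 \left(-27\right) = 12 \left(2 + \sqrt{10}\right)^{2} \left(-27\right) = - 324 \left(2 + \sqrt{10}\right)^{2}$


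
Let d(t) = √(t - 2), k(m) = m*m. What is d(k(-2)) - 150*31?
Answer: -4650 + √2 ≈ -4648.6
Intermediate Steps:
k(m) = m²
d(t) = √(-2 + t)
d(k(-2)) - 150*31 = √(-2 + (-2)²) - 150*31 = √(-2 + 4) - 4650 = √2 - 4650 = -4650 + √2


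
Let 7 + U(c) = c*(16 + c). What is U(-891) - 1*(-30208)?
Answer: 809826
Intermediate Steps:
U(c) = -7 + c*(16 + c)
U(-891) - 1*(-30208) = (-7 + (-891)² + 16*(-891)) - 1*(-30208) = (-7 + 793881 - 14256) + 30208 = 779618 + 30208 = 809826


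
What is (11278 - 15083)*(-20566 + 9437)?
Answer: 42345845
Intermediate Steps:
(11278 - 15083)*(-20566 + 9437) = -3805*(-11129) = 42345845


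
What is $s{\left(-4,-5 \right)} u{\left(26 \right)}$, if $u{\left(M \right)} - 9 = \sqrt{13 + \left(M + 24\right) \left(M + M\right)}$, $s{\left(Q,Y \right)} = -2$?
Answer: $-18 - 2 \sqrt{2613} \approx -120.23$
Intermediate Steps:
$u{\left(M \right)} = 9 + \sqrt{13 + 2 M \left(24 + M\right)}$ ($u{\left(M \right)} = 9 + \sqrt{13 + \left(M + 24\right) \left(M + M\right)} = 9 + \sqrt{13 + \left(24 + M\right) 2 M} = 9 + \sqrt{13 + 2 M \left(24 + M\right)}$)
$s{\left(-4,-5 \right)} u{\left(26 \right)} = - 2 \left(9 + \sqrt{13 + 2 \cdot 26^{2} + 48 \cdot 26}\right) = - 2 \left(9 + \sqrt{13 + 2 \cdot 676 + 1248}\right) = - 2 \left(9 + \sqrt{13 + 1352 + 1248}\right) = - 2 \left(9 + \sqrt{2613}\right) = -18 - 2 \sqrt{2613}$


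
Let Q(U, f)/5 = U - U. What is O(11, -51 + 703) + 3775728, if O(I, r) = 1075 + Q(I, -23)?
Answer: 3776803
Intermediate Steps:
Q(U, f) = 0 (Q(U, f) = 5*(U - U) = 5*0 = 0)
O(I, r) = 1075 (O(I, r) = 1075 + 0 = 1075)
O(11, -51 + 703) + 3775728 = 1075 + 3775728 = 3776803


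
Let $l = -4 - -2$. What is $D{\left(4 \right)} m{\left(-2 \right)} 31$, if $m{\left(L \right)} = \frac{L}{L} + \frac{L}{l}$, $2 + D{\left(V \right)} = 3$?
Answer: $62$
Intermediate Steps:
$l = -2$ ($l = -4 + 2 = -2$)
$D{\left(V \right)} = 1$ ($D{\left(V \right)} = -2 + 3 = 1$)
$m{\left(L \right)} = 1 - \frac{L}{2}$ ($m{\left(L \right)} = \frac{L}{L} + \frac{L}{-2} = 1 + L \left(- \frac{1}{2}\right) = 1 - \frac{L}{2}$)
$D{\left(4 \right)} m{\left(-2 \right)} 31 = 1 \left(1 - -1\right) 31 = 1 \left(1 + 1\right) 31 = 1 \cdot 2 \cdot 31 = 2 \cdot 31 = 62$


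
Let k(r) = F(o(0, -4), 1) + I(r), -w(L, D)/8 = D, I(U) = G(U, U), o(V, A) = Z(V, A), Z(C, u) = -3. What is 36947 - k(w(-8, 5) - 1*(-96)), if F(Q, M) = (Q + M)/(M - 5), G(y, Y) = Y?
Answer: 73781/2 ≈ 36891.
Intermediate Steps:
o(V, A) = -3
I(U) = U
w(L, D) = -8*D
F(Q, M) = (M + Q)/(-5 + M)
k(r) = ½ + r (k(r) = (1 - 3)/(-5 + 1) + r = -2/(-4) + r = -¼*(-2) + r = ½ + r)
36947 - k(w(-8, 5) - 1*(-96)) = 36947 - (½ + (-8*5 - 1*(-96))) = 36947 - (½ + (-40 + 96)) = 36947 - (½ + 56) = 36947 - 1*113/2 = 36947 - 113/2 = 73781/2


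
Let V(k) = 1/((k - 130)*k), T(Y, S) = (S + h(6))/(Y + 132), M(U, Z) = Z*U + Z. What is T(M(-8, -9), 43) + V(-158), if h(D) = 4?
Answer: 712961/2957760 ≈ 0.24105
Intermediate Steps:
M(U, Z) = Z + U*Z (M(U, Z) = U*Z + Z = Z + U*Z)
T(Y, S) = (4 + S)/(132 + Y) (T(Y, S) = (S + 4)/(Y + 132) = (4 + S)/(132 + Y))
V(k) = 1/(k*(-130 + k)) (V(k) = 1/((-130 + k)*k) = 1/(k*(-130 + k)))
T(M(-8, -9), 43) + V(-158) = (4 + 43)/(132 - 9*(1 - 8)) + 1/((-158)*(-130 - 158)) = 47/(132 - 9*(-7)) - 1/158/(-288) = 47/(132 + 63) - 1/158*(-1/288) = 47/195 + 1/45504 = 712961/2957760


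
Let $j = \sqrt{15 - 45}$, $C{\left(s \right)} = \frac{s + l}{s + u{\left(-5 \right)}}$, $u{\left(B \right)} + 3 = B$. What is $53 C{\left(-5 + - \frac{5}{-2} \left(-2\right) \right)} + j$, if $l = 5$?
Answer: $\frac{265}{18} + i \sqrt{30} \approx 14.722 + 5.4772 i$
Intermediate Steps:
$u{\left(B \right)} = -3 + B$
$C{\left(s \right)} = \frac{5 + s}{-8 + s}$ ($C{\left(s \right)} = \frac{s + 5}{s - 8} = \frac{5 + s}{s - 8} = \frac{5 + s}{-8 + s}$)
$j = i \sqrt{30}$ ($j = \sqrt{-30} = i \sqrt{30} \approx 5.4772 i$)
$53 C{\left(-5 + - \frac{5}{-2} \left(-2\right) \right)} + j = 53 \frac{5 - \left(5 - - \frac{5}{-2} \left(-2\right)\right)}{-8 - \left(5 - - \frac{5}{-2} \left(-2\right)\right)} + i \sqrt{30} = 53 \frac{5 - \left(5 - \left(-5\right) \left(- \frac{1}{2}\right) \left(-2\right)\right)}{-8 - \left(5 - \left(-5\right) \left(- \frac{1}{2}\right) \left(-2\right)\right)} + i \sqrt{30} = 53 \frac{5 + \left(-5 + \frac{5}{2} \left(-2\right)\right)}{-8 + \left(-5 + \frac{5}{2} \left(-2\right)\right)} + i \sqrt{30} = 53 \frac{5 - 10}{-8 - 10} + i \sqrt{30} = 53 \frac{1}{-18} \left(-5\right) + i \sqrt{30} = 53 \left(\left(- \frac{1}{18}\right) \left(-5\right)\right) + i \sqrt{30} = 53 \cdot \frac{5}{18} + i \sqrt{30} = \frac{265}{18} + i \sqrt{30}$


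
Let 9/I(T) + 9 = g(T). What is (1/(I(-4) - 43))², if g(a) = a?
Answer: 169/322624 ≈ 0.00052383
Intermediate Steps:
I(T) = 9/(-9 + T)
(1/(I(-4) - 43))² = (1/(9/(-9 - 4) - 43))² = (1/(9/(-13) - 43))² = (1/(9*(-1/13) - 43))² = (1/(-9/13 - 43))² = (1/(-568/13))² = (-13/568)² = 169/322624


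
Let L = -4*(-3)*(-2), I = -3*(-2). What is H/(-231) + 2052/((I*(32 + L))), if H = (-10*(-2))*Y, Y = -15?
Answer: 13567/308 ≈ 44.049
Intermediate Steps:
H = -300 (H = -10*(-2)*(-15) = 20*(-15) = -300)
I = 6
L = -24 (L = 12*(-2) = -24)
H/(-231) + 2052/((I*(32 + L))) = -300/(-231) + 2052/((6*(32 - 24))) = -300*(-1/231) + 2052/((6*8)) = 100/77 + 2052/48 = 100/77 + 2052*(1/48) = 100/77 + 171/4 = 13567/308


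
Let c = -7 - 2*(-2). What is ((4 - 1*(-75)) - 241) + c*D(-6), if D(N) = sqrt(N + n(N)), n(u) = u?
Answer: -162 - 6*I*sqrt(3) ≈ -162.0 - 10.392*I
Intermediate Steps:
c = -3 (c = -7 + 4 = -3)
D(N) = sqrt(2)*sqrt(N) (D(N) = sqrt(N + N) = sqrt(2*N) = sqrt(2)*sqrt(N))
((4 - 1*(-75)) - 241) + c*D(-6) = ((4 - 1*(-75)) - 241) - 3*sqrt(2)*sqrt(-6) = ((4 + 75) - 241) - 3*sqrt(2)*I*sqrt(6) = (79 - 241) - 6*I*sqrt(3) = -162 - 6*I*sqrt(3)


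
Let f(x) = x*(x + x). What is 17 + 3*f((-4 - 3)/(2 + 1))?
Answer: 149/3 ≈ 49.667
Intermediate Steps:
f(x) = 2*x² (f(x) = x*(2*x) = 2*x²)
17 + 3*f((-4 - 3)/(2 + 1)) = 17 + 3*(2*((-4 - 3)/(2 + 1))²) = 17 + 3*(2*(-7/3)²) = 17 + 3*(2*(49/9)) = 17 + 3*(98/9) = 17 + 98/3 = 149/3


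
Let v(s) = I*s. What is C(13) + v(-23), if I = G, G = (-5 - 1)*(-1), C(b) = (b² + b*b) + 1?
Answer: 201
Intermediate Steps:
C(b) = 1 + 2*b² (C(b) = (b² + b²) + 1 = 2*b² + 1 = 1 + 2*b²)
G = 6 (G = -6*(-1) = 6)
I = 6
v(s) = 6*s
C(13) + v(-23) = (1 + 2*13²) + 6*(-23) = (1 + 2*169) - 138 = (1 + 338) - 138 = 339 - 138 = 201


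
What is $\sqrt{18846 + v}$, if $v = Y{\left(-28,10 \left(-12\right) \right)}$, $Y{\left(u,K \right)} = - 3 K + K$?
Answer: $\sqrt{19086} \approx 138.15$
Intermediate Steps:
$Y{\left(u,K \right)} = - 2 K$
$v = 240$ ($v = - 2 \cdot 10 \left(-12\right) = \left(-2\right) \left(-120\right) = 240$)
$\sqrt{18846 + v} = \sqrt{18846 + 240} = \sqrt{19086}$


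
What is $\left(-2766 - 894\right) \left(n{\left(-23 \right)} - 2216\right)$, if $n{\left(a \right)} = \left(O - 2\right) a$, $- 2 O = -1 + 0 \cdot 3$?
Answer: $7984290$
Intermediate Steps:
$O = \frac{1}{2}$ ($O = - \frac{-1 + 0 \cdot 3}{2} = - \frac{-1 + 0}{2} = \left(- \frac{1}{2}\right) \left(-1\right) = \frac{1}{2} \approx 0.5$)
$n{\left(a \right)} = - \frac{3 a}{2}$ ($n{\left(a \right)} = \left(\frac{1}{2} - 2\right) a = - \frac{3 a}{2}$)
$\left(-2766 - 894\right) \left(n{\left(-23 \right)} - 2216\right) = \left(-2766 - 894\right) \left(\left(- \frac{3}{2}\right) \left(-23\right) - 2216\right) = - 3660 \left(\frac{69}{2} - 2216\right) = \left(-3660\right) \left(- \frac{4363}{2}\right) = 7984290$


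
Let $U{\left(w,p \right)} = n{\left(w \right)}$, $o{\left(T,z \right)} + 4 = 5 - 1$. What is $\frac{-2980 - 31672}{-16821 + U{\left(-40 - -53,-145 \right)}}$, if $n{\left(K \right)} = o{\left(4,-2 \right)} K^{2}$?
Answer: $\frac{34652}{16821} \approx 2.06$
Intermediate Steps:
$o{\left(T,z \right)} = 0$ ($o{\left(T,z \right)} = -4 + \left(5 - 1\right) = -4 + 4 = 0$)
$n{\left(K \right)} = 0$ ($n{\left(K \right)} = 0 K^{2} = 0$)
$U{\left(w,p \right)} = 0$
$\frac{-2980 - 31672}{-16821 + U{\left(-40 - -53,-145 \right)}} = \frac{-2980 - 31672}{-16821 + 0} = - \frac{34652}{-16821} = \left(-34652\right) \left(- \frac{1}{16821}\right) = \frac{34652}{16821}$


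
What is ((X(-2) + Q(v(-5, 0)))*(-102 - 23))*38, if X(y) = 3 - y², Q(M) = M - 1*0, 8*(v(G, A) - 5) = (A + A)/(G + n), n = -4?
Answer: -19000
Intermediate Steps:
v(G, A) = 5 + A/(4*(-4 + G)) (v(G, A) = 5 + ((A + A)/(G - 4))/8 = 5 + ((2*A)/(-4 + G))/8 = 5 + (2*A/(-4 + G))/8 = 5 + A/(4*(-4 + G)))
Q(M) = M (Q(M) = M + 0 = M)
((X(-2) + Q(v(-5, 0)))*(-102 - 23))*38 = (((3 - 1*(-2)²) + (-80 + 0 + 20*(-5))/(4*(-4 - 5)))*(-102 - 23))*38 = (((3 - 1*4) + (¼)*(-80 + 0 - 100)/(-9))*(-125))*38 = (((3 - 4) + (¼)*(-⅑)*(-180))*(-125))*38 = ((-1 + 5)*(-125))*38 = (4*(-125))*38 = -500*38 = -19000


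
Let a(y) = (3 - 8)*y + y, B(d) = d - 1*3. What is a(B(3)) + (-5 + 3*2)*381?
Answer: 381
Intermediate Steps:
B(d) = -3 + d (B(d) = d - 3 = -3 + d)
a(y) = -4*y (a(y) = -5*y + y = -4*y)
a(B(3)) + (-5 + 3*2)*381 = -4*(-3 + 3) + (-5 + 3*2)*381 = -4*0 + (-5 + 6)*381 = 0 + 1*381 = 0 + 381 = 381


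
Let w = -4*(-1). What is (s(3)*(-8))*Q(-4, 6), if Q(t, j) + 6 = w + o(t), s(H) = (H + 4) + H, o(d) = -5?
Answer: 560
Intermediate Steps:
w = 4
s(H) = 4 + 2*H (s(H) = (4 + H) + H = 4 + 2*H)
Q(t, j) = -7 (Q(t, j) = -6 + (4 - 5) = -6 - 1 = -7)
(s(3)*(-8))*Q(-4, 6) = ((4 + 2*3)*(-8))*(-7) = ((4 + 6)*(-8))*(-7) = (10*(-8))*(-7) = -80*(-7) = 560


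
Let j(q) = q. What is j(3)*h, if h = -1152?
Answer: -3456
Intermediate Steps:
j(3)*h = 3*(-1152) = -3456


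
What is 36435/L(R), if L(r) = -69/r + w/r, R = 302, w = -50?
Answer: -1571910/17 ≈ -92465.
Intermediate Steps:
L(r) = -119/r (L(r) = -69/r - 50/r = -119/r)
36435/L(R) = 36435/((-119/302)) = 36435/((-119*1/302)) = 36435/(-119/302) = 36435*(-302/119) = -1571910/17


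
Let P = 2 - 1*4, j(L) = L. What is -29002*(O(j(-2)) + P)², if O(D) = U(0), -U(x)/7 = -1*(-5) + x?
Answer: -39703738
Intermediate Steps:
P = -2 (P = 2 - 4 = -2)
U(x) = -35 - 7*x (U(x) = -7*(-1*(-5) + x) = -7*(5 + x) = -35 - 7*x)
O(D) = -35 (O(D) = -35 - 7*0 = -35 + 0 = -35)
-29002*(O(j(-2)) + P)² = -29002*(-35 - 2)² = -29002*(-37)² = -29002*1369 = -39703738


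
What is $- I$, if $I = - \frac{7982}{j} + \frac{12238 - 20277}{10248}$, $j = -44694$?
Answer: $\frac{3557635}{5872104} \approx 0.60585$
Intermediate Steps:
$I = - \frac{3557635}{5872104}$ ($I = - \frac{7982}{-44694} + \frac{12238 - 20277}{10248} = \left(-7982\right) \left(- \frac{1}{44694}\right) + \left(12238 - 20277\right) \frac{1}{10248} = \frac{307}{1719} - \frac{8039}{10248} = - \frac{3557635}{5872104} \approx -0.60585$)
$- I = \left(-1\right) \left(- \frac{3557635}{5872104}\right) = \frac{3557635}{5872104}$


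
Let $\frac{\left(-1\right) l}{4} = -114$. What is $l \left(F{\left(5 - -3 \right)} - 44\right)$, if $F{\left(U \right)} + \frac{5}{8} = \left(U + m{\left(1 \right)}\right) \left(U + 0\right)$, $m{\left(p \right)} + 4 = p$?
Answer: $-2109$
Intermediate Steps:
$m{\left(p \right)} = -4 + p$
$l = 456$ ($l = \left(-4\right) \left(-114\right) = 456$)
$F{\left(U \right)} = - \frac{5}{8} + U \left(-3 + U\right)$ ($F{\left(U \right)} = - \frac{5}{8} + \left(U + \left(-4 + 1\right)\right) \left(U + 0\right) = - \frac{5}{8} + \left(U - 3\right) U = - \frac{5}{8} + \left(-3 + U\right) U = - \frac{5}{8} + U \left(-3 + U\right)$)
$l \left(F{\left(5 - -3 \right)} - 44\right) = 456 \left(\left(- \frac{5}{8} + \left(5 - -3\right)^{2} - 3 \left(5 - -3\right)\right) - 44\right) = 456 \left(\left(- \frac{5}{8} + \left(5 + 3\right)^{2} - 3 \left(5 + 3\right)\right) - 44\right) = 456 \left(\left(- \frac{5}{8} + 8^{2} - 24\right) - 44\right) = 456 \left(\left(- \frac{5}{8} + 64 - 24\right) - 44\right) = 456 \left(\frac{315}{8} - 44\right) = 456 \left(- \frac{37}{8}\right) = -2109$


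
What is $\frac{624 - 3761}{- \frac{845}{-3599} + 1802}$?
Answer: $- \frac{11290063}{6486243} \approx -1.7406$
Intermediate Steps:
$\frac{624 - 3761}{- \frac{845}{-3599} + 1802} = - \frac{3137}{\left(-845\right) \left(- \frac{1}{3599}\right) + 1802} = - \frac{3137}{\frac{845}{3599} + 1802} = - \frac{3137}{\frac{6486243}{3599}} = \left(-3137\right) \frac{3599}{6486243} = - \frac{11290063}{6486243}$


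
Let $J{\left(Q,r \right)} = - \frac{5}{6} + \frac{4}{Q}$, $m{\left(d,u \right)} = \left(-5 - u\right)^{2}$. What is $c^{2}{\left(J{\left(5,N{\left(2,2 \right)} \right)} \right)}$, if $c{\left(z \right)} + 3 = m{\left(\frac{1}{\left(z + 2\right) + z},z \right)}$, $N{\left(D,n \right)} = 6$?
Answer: $\frac{380289001}{810000} \approx 469.49$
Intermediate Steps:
$J{\left(Q,r \right)} = - \frac{5}{6} + \frac{4}{Q}$ ($J{\left(Q,r \right)} = \left(-5\right) \frac{1}{6} + \frac{4}{Q} = - \frac{5}{6} + \frac{4}{Q}$)
$c{\left(z \right)} = -3 + \left(5 + z\right)^{2}$
$c^{2}{\left(J{\left(5,N{\left(2,2 \right)} \right)} \right)} = \left(-3 + \left(5 - \left(\frac{5}{6} - \frac{4}{5}\right)\right)^{2}\right)^{2} = \left(-3 + \left(5 + \left(- \frac{5}{6} + 4 \cdot \frac{1}{5}\right)\right)^{2}\right)^{2} = \left(-3 + \left(5 + \left(- \frac{5}{6} + \frac{4}{5}\right)\right)^{2}\right)^{2} = \left(-3 + \left(5 - \frac{1}{30}\right)^{2}\right)^{2} = \left(-3 + \left(\frac{149}{30}\right)^{2}\right)^{2} = \left(-3 + \frac{22201}{900}\right)^{2} = \left(\frac{19501}{900}\right)^{2} = \frac{380289001}{810000}$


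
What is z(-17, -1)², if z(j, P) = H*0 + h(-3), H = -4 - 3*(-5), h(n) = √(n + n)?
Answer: -6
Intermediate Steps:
h(n) = √2*√n (h(n) = √(2*n) = √2*√n)
H = 11 (H = -4 + 15 = 11)
z(j, P) = I*√6 (z(j, P) = 11*0 + √2*√(-3) = 0 + √2*(I*√3) = 0 + I*√6 = I*√6)
z(-17, -1)² = (I*√6)² = -6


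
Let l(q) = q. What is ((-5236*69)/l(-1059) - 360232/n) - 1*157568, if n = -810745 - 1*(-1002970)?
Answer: -10668821495996/67855425 ≈ -1.5723e+5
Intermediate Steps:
n = 192225 (n = -810745 + 1002970 = 192225)
((-5236*69)/l(-1059) - 360232/n) - 1*157568 = (-5236*69/(-1059) - 360232/192225) - 1*157568 = (-361284*(-1/1059) - 360232*1/192225) - 157568 = (120428/353 - 360232/192225) - 157568 = 23022110404/67855425 - 157568 = -10668821495996/67855425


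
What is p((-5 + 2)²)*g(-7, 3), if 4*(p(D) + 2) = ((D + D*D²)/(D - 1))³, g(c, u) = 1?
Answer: 50242897/256 ≈ 1.9626e+5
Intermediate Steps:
p(D) = -2 + (D + D³)³/(4*(-1 + D)³) (p(D) = -2 + ((D + D*D²)/(D - 1))³/4 = -2 + ((D + D³)/(-1 + D))³/4 = -2 + ((D + D³)³/(-1 + D)³)/4 = -2 + (D + D³)³/(4*(-1 + D)³))
p((-5 + 2)²)*g(-7, 3) = (-2 + ((-5 + 2)²)³*(1 + ((-5 + 2)²)²)³/(4*(-1 + (-5 + 2)²)³))*1 = (-2 + ((-3)²)³*(1 + ((-3)²)²)³/(4*(-1 + (-3)²)³))*1 = (-2 + (¼)*9³*(1 + 9²)³/(-1 + 9)³)*1 = (-2 + (¼)*729*(1 + 81)³/8³)*1 = (-2 + (¼)*729*82³*(1/512))*1 = (-2 + (¼)*729*551368*(1/512))*1 = (-2 + 50243409/256)*1 = (50242897/256)*1 = 50242897/256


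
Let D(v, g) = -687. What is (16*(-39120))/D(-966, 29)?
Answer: 208640/229 ≈ 911.09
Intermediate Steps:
(16*(-39120))/D(-966, 29) = (16*(-39120))/(-687) = -625920*(-1/687) = 208640/229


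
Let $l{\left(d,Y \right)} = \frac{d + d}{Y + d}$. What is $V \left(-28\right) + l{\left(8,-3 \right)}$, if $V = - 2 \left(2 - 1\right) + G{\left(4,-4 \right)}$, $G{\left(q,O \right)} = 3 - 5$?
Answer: $\frac{576}{5} \approx 115.2$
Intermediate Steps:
$G{\left(q,O \right)} = -2$ ($G{\left(q,O \right)} = 3 - 5 = -2$)
$l{\left(d,Y \right)} = \frac{2 d}{Y + d}$
$V = -4$ ($V = - 2 \left(2 - 1\right) - 2 = \left(-2\right) 1 - 2 = -2 - 2 = -4$)
$V \left(-28\right) + l{\left(8,-3 \right)} = \left(-4\right) \left(-28\right) + 2 \cdot 8 \frac{1}{-3 + 8} = 112 + 2 \cdot 8 \cdot \frac{1}{5} = 112 + \frac{16}{5} = \frac{576}{5}$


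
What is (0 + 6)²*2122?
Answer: 76392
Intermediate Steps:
(0 + 6)²*2122 = 6²*2122 = 36*2122 = 76392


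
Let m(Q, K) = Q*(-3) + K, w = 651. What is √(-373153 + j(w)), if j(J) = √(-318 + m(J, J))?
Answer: √(-373153 + 18*I*√5) ≈ 0.033 + 610.86*I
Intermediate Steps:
m(Q, K) = K - 3*Q (m(Q, K) = -3*Q + K = K - 3*Q)
j(J) = √(-318 - 2*J) (j(J) = √(-318 + (J - 3*J)) = √(-318 - 2*J))
√(-373153 + j(w)) = √(-373153 + √(-318 - 2*651)) = √(-373153 + √(-318 - 1302)) = √(-373153 + √(-1620)) = √(-373153 + 18*I*√5)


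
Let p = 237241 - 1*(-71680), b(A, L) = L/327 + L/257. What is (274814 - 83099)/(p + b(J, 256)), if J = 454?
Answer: 16111536885/25961561423 ≈ 0.62059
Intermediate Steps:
b(A, L) = 584*L/84039 (b(A, L) = L*(1/327) + L*(1/257) = L/327 + L/257 = 584*L/84039)
p = 308921 (p = 237241 + 71680 = 308921)
(274814 - 83099)/(p + b(J, 256)) = (274814 - 83099)/(308921 + (584/84039)*256) = 191715/(308921 + 149504/84039) = 191715/(25961561423/84039) = 191715*(84039/25961561423) = 16111536885/25961561423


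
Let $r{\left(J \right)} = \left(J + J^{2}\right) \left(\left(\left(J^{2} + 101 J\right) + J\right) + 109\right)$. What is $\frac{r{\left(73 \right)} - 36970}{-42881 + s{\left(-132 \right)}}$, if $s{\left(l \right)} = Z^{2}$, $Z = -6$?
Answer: $- \frac{69562398}{42845} \approx -1623.6$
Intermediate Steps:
$s{\left(l \right)} = 36$ ($s{\left(l \right)} = \left(-6\right)^{2} = 36$)
$r{\left(J \right)} = \left(J + J^{2}\right) \left(109 + J^{2} + 102 J\right)$ ($r{\left(J \right)} = \left(J + J^{2}\right) \left(\left(J^{2} + 102 J\right) + 109\right) = \left(J + J^{2}\right) \left(109 + J^{2} + 102 J\right)$)
$\frac{r{\left(73 \right)} - 36970}{-42881 + s{\left(-132 \right)}} = \frac{73 \left(109 + 73^{3} + 103 \cdot 73^{2} + 211 \cdot 73\right) - 36970}{-42881 + 36} = \frac{73 \left(109 + 389017 + 103 \cdot 5329 + 15403\right) - 36970}{-42845} = \left(73 \left(109 + 389017 + 548887 + 15403\right) - 36970\right) \left(- \frac{1}{42845}\right) = \left(73 \cdot 953416 - 36970\right) \left(- \frac{1}{42845}\right) = \left(69599368 - 36970\right) \left(- \frac{1}{42845}\right) = 69562398 \left(- \frac{1}{42845}\right) = - \frac{69562398}{42845}$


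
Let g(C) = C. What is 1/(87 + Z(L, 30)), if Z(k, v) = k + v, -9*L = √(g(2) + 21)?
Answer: 9477/1108786 + 9*√23/1108786 ≈ 0.0085861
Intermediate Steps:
L = -√23/9 (L = -√(2 + 21)/9 = -√23/9 ≈ -0.53287)
1/(87 + Z(L, 30)) = 1/(87 + (-√23/9 + 30)) = 1/(87 + (30 - √23/9)) = 1/(117 - √23/9)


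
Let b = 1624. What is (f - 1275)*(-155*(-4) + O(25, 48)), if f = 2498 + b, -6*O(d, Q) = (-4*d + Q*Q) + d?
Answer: 1414959/2 ≈ 7.0748e+5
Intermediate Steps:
O(d, Q) = d/2 - Q²/6 (O(d, Q) = -((-4*d + Q*Q) + d)/6 = -((-4*d + Q²) + d)/6 = -((Q² - 4*d) + d)/6 = -(Q² - 3*d)/6 = d/2 - Q²/6)
f = 4122 (f = 2498 + 1624 = 4122)
(f - 1275)*(-155*(-4) + O(25, 48)) = (4122 - 1275)*(-155*(-4) + ((½)*25 - ⅙*48²)) = 2847*(620 + (25/2 - ⅙*2304)) = 2847*(620 + (25/2 - 384)) = 2847*(620 - 743/2) = 2847*(497/2) = 1414959/2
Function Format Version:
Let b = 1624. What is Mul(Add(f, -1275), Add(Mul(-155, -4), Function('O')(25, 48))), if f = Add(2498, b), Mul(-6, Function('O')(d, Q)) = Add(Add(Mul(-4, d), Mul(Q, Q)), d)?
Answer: Rational(1414959, 2) ≈ 7.0748e+5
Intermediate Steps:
Function('O')(d, Q) = Add(Mul(Rational(1, 2), d), Mul(Rational(-1, 6), Pow(Q, 2))) (Function('O')(d, Q) = Mul(Rational(-1, 6), Add(Add(Mul(-4, d), Mul(Q, Q)), d)) = Mul(Rational(-1, 6), Add(Add(Mul(-4, d), Pow(Q, 2)), d)) = Mul(Rational(-1, 6), Add(Add(Pow(Q, 2), Mul(-4, d)), d)) = Mul(Rational(-1, 6), Add(Pow(Q, 2), Mul(-3, d))) = Add(Mul(Rational(1, 2), d), Mul(Rational(-1, 6), Pow(Q, 2))))
f = 4122 (f = Add(2498, 1624) = 4122)
Mul(Add(f, -1275), Add(Mul(-155, -4), Function('O')(25, 48))) = Mul(Add(4122, -1275), Add(Mul(-155, -4), Add(Mul(Rational(1, 2), 25), Mul(Rational(-1, 6), Pow(48, 2))))) = Mul(2847, Add(620, Add(Rational(25, 2), Mul(Rational(-1, 6), 2304)))) = Mul(2847, Add(620, Add(Rational(25, 2), -384))) = Mul(2847, Add(620, Rational(-743, 2))) = Mul(2847, Rational(497, 2)) = Rational(1414959, 2)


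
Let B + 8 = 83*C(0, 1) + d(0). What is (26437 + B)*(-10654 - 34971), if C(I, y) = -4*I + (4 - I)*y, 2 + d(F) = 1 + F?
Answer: -1220925000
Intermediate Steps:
d(F) = -1 + F (d(F) = -2 + (1 + F) = -1 + F)
C(I, y) = -4*I + y*(4 - I)
B = 323 (B = -8 + (83*(-4*0 + 4*1 - 1*0*1) + (-1 + 0)) = -8 + (83*(0 + 4 + 0) - 1) = -8 + (83*4 - 1) = -8 + (332 - 1) = -8 + 331 = 323)
(26437 + B)*(-10654 - 34971) = (26437 + 323)*(-10654 - 34971) = 26760*(-45625) = -1220925000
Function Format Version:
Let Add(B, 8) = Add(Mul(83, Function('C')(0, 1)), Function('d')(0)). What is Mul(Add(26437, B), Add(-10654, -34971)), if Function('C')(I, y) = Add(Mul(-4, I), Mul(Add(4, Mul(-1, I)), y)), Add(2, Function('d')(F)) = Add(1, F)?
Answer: -1220925000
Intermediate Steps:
Function('d')(F) = Add(-1, F) (Function('d')(F) = Add(-2, Add(1, F)) = Add(-1, F))
Function('C')(I, y) = Add(Mul(-4, I), Mul(y, Add(4, Mul(-1, I))))
B = 323 (B = Add(-8, Add(Mul(83, Add(Mul(-4, 0), Mul(4, 1), Mul(-1, 0, 1))), Add(-1, 0))) = Add(-8, Add(Mul(83, Add(0, 4, 0)), -1)) = Add(-8, Add(Mul(83, 4), -1)) = Add(-8, Add(332, -1)) = Add(-8, 331) = 323)
Mul(Add(26437, B), Add(-10654, -34971)) = Mul(Add(26437, 323), Add(-10654, -34971)) = Mul(26760, -45625) = -1220925000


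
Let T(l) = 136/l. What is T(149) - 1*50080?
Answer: -7461784/149 ≈ -50079.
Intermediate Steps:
T(149) - 1*50080 = 136/149 - 1*50080 = 136*(1/149) - 50080 = 136/149 - 50080 = -7461784/149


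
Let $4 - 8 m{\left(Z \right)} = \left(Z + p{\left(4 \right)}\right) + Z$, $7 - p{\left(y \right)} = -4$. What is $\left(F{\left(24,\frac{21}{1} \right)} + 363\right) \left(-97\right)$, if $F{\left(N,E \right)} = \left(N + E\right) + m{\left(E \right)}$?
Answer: $- \frac{311855}{8} \approx -38982.0$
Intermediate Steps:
$p{\left(y \right)} = 11$ ($p{\left(y \right)} = 7 - -4 = 7 + 4 = 11$)
$m{\left(Z \right)} = - \frac{7}{8} - \frac{Z}{4}$ ($m{\left(Z \right)} = \frac{1}{2} - \frac{\left(Z + 11\right) + Z}{8} = \frac{1}{2} - \frac{\left(11 + Z\right) + Z}{8} = \frac{1}{2} - \frac{11 + 2 Z}{8} = \frac{1}{2} - \left(\frac{11}{8} + \frac{Z}{4}\right) = - \frac{7}{8} - \frac{Z}{4}$)
$F{\left(N,E \right)} = - \frac{7}{8} + N + \frac{3 E}{4}$ ($F{\left(N,E \right)} = \left(N + E\right) - \left(\frac{7}{8} + \frac{E}{4}\right) = \left(E + N\right) - \left(\frac{7}{8} + \frac{E}{4}\right) = - \frac{7}{8} + N + \frac{3 E}{4}$)
$\left(F{\left(24,\frac{21}{1} \right)} + 363\right) \left(-97\right) = \left(\left(- \frac{7}{8} + 24 + \frac{3 \cdot \frac{21}{1}}{4}\right) + 363\right) \left(-97\right) = \left(\left(- \frac{7}{8} + 24 + \frac{3 \cdot 21 \cdot 1}{4}\right) + 363\right) \left(-97\right) = \left(\left(- \frac{7}{8} + 24 + \frac{3}{4} \cdot 21\right) + 363\right) \left(-97\right) = \left(\left(- \frac{7}{8} + 24 + \frac{63}{4}\right) + 363\right) \left(-97\right) = \left(\frac{311}{8} + 363\right) \left(-97\right) = \frac{3215}{8} \left(-97\right) = - \frac{311855}{8}$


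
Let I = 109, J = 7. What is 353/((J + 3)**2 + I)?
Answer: 353/209 ≈ 1.6890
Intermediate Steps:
353/((J + 3)**2 + I) = 353/((7 + 3)**2 + 109) = 353/(10**2 + 109) = 353/(100 + 109) = 353/209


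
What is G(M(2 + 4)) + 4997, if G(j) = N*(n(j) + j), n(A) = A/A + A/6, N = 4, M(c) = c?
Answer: 5029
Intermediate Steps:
n(A) = 1 + A/6 (n(A) = 1 + A*(1/6) = 1 + A/6)
G(j) = 4 + 14*j/3 (G(j) = 4*((1 + j/6) + j) = 4*(1 + 7*j/6) = 4 + 14*j/3)
G(M(2 + 4)) + 4997 = (4 + 14*(2 + 4)/3) + 4997 = (4 + (14/3)*6) + 4997 = (4 + 28) + 4997 = 32 + 4997 = 5029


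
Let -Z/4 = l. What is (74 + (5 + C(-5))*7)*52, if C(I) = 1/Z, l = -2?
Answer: 11427/2 ≈ 5713.5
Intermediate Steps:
Z = 8 (Z = -4*(-2) = 8)
C(I) = ⅛ (C(I) = 1/8 = ⅛)
(74 + (5 + C(-5))*7)*52 = (74 + (5 + ⅛)*7)*52 = (74 + (41/8)*7)*52 = (74 + 287/8)*52 = (879/8)*52 = 11427/2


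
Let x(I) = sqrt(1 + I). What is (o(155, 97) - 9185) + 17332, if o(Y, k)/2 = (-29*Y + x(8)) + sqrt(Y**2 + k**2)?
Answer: -837 + 2*sqrt(33434) ≈ -471.30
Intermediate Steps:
o(Y, k) = 6 - 58*Y + 2*sqrt(Y**2 + k**2) (o(Y, k) = 2*((-29*Y + sqrt(1 + 8)) + sqrt(Y**2 + k**2)) = 2*((-29*Y + sqrt(9)) + sqrt(Y**2 + k**2)) = 2*((-29*Y + 3) + sqrt(Y**2 + k**2)) = 2*((3 - 29*Y) + sqrt(Y**2 + k**2)) = 2*(3 + sqrt(Y**2 + k**2) - 29*Y) = 6 - 58*Y + 2*sqrt(Y**2 + k**2))
(o(155, 97) - 9185) + 17332 = ((6 - 58*155 + 2*sqrt(155**2 + 97**2)) - 9185) + 17332 = ((6 - 8990 + 2*sqrt(24025 + 9409)) - 9185) + 17332 = ((6 - 8990 + 2*sqrt(33434)) - 9185) + 17332 = ((-8984 + 2*sqrt(33434)) - 9185) + 17332 = (-18169 + 2*sqrt(33434)) + 17332 = -837 + 2*sqrt(33434)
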